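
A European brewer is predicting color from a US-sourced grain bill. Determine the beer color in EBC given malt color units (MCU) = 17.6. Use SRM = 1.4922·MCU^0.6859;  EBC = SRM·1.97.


SRM = 1.4922·17.6^0.6859 = 10.6690
EBC = 10.6690·1.97

21.0180 EBC


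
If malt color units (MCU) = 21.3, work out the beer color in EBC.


SRM = 1.4922·MCU^0.6859;  EBC = SRM·1.97
SRM = 1.4922·21.3^0.6859 = 12.1608
EBC = 12.1608·1.97

23.9568 EBC


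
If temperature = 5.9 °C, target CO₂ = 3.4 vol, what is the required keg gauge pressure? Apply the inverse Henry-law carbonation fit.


psi = vols/(0.01821 + 0.09011·e^(−0.04·T)) − 14.695
psi = 3.4/(0.01821 + 0.09011·e^(−0.04·5.9)) − 14.695

23.3460 psi


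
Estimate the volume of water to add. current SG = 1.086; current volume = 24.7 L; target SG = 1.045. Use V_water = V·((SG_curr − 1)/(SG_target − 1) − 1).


V_water = 24.7·((1.086 − 1)/(1.045 − 1) − 1)

22.5044 L


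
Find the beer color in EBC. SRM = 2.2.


EBC = SRM · 1.97
EBC = 2.2 · 1.97

4.3340 EBC


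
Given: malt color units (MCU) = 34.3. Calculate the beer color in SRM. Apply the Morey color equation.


SRM = 1.4922 · MCU^0.6859
SRM = 1.4922 · 34.3^0.6859

16.8611 SRM


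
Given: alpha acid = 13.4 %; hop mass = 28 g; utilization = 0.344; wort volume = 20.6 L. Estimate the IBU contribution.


IBU = (α/100)·mass·U·1000 / V
IBU = (13.4/100)·28·0.344·1000 / 20.6

62.6548 IBU


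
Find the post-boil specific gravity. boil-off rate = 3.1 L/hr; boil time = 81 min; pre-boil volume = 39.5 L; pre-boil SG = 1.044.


V_post = V_pre − rate·(t/60);  SG_post = 1 + (SG_pre−1)·V_pre/V_post
V_post = 39.5 − 3.1·(81/60) = 35.3150
SG_post = 1 + (1.044 − 1)·39.5/35.3150

1.0492


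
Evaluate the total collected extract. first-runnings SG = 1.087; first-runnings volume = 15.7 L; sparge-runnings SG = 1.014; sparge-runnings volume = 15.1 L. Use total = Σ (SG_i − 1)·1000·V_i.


first = (1.087 − 1)·1000·15.7 = 1365.9000
sparge = (1.014 − 1)·1000·15.1 = 211.4000
total = 1365.9000 + 211.4000

1577.3000 gravity·L


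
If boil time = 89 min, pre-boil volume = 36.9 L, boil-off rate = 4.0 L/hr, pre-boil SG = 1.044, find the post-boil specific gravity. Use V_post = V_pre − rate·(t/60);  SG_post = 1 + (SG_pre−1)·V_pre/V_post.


V_post = 36.9 − 4.0·(89/60) = 30.9667
SG_post = 1 + (1.044 − 1)·36.9/30.9667

1.0524


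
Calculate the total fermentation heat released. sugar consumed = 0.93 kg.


Q = m_sugar · 590 kJ/kg
Q = 0.93 · 590

548.7000 kJ


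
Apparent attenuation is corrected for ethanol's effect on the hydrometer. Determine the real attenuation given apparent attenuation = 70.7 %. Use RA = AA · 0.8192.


RA = 70.7 · 0.8192

57.9174 %


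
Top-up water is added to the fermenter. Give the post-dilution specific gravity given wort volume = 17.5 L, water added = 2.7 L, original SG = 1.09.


SG_new = 1 + (SG_old − 1)·V_old/(V_old + V_water)
pts = (1.09 − 1)·1000·17.5/(17.5 + 2.7) = 77.9703
SG_new = 1 + 77.9703/1000

1.0780


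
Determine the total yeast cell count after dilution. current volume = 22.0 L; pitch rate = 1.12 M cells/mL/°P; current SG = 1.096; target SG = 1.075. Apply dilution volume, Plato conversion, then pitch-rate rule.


V_w = V·((SG_c−1)/(SG_t−1)−1);  °P = 259 − 259/SG_t;  cells = rate·(V+V_w)·°P
V_w = 22.0·((1.096−1)/(1.075−1)−1) = 6.1600
V_final = 22.0 + 6.1600 = 28.1600
°P = 259 − 259/1.075 = 18.0698
cells = 1.12·28.1600·18.0698

569.9060 billion cells


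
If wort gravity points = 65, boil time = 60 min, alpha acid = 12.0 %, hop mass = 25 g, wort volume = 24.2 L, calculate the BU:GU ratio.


U = 1.65·0.000125^(GP/1000)·(1−e^(−0.04t))/4.15;  IBU = (α/100)·m·U·1000/V;  BU:GU = IBU/GP
U = 1.65·0.000125^(65/1000)·(1−e^(−0.04·60))/4.15 = 0.2016
IBU = (12.0/100)·25·0.2016·1000/24.2 = 24.9885
BU:GU = 24.9885/65

0.3844


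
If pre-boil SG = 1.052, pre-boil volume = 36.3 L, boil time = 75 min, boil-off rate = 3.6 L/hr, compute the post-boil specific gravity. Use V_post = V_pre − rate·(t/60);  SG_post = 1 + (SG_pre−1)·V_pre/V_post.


V_post = 36.3 − 3.6·(75/60) = 31.8000
SG_post = 1 + (1.052 − 1)·36.3/31.8000

1.0594


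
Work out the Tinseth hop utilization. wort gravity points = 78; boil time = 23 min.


U = 1.65·0.000125^(GP/1000) · (1 − e^(−0.04·t))/4.15
bigness = 1.65·0.000125^(78/1000) = 0.8185
boil_factor = (1 − e^(−0.04·23))/4.15 = 0.1449
U = 0.8185 · 0.1449

0.1186


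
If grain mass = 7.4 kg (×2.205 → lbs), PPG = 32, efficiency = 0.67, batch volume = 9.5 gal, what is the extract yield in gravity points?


points = lbs × PPG × eff / vol
lbs = 7.4 × 2.205 = 16.3170
points = 16.3170 × 32 × 0.67 / 9.5

36.8249 points


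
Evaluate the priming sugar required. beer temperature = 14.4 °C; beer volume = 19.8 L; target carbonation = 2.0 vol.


residual = 14.695·(0.01821 + 0.09011·e^(−0.04·T));  sugar = (target − residual)·4.0·V
residual = 14.695·(0.01821 + 0.09011·e^(−0.04·14.4)) = 1.0120
sugar = (2.0 − 1.0120)·4.0·19.8

78.2523 g


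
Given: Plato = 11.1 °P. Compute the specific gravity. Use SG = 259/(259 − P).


SG = 259/(259 − 11.1)

1.0448


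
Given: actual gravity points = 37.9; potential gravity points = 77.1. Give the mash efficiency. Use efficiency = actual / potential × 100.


efficiency = 37.9 / 77.1 × 100

49.1569 %


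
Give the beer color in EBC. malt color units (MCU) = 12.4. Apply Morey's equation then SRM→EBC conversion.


SRM = 1.4922·MCU^0.6859;  EBC = SRM·1.97
SRM = 1.4922·12.4^0.6859 = 8.3908
EBC = 8.3908·1.97

16.5299 EBC


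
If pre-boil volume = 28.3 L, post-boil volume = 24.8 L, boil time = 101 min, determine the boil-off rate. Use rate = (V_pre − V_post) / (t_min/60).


rate = (28.3 − 24.8) / (101/60)

2.0792 L/hr


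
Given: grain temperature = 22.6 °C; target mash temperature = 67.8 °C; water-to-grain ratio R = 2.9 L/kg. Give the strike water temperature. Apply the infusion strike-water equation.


T_strike = (0.41/R)·(T_mash − T_grain) + T_mash
T_strike = (0.41/2.9)·(67.8 − 22.6) + 67.8

74.1903 °C


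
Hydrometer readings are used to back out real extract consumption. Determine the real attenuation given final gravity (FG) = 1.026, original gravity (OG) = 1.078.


AA = (OG−FG)/(OG−1)·100;  RA = AA·0.8192
AA = (1.078 − 1.026)/(1.078 − 1)·100 = 66.6667
RA = 66.6667·0.8192

54.6133 %


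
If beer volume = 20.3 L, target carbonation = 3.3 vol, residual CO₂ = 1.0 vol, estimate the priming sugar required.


sugar = (target − residual)·4.0·V
sugar = (3.3 − 1.0)·4.0·20.3

186.7600 g


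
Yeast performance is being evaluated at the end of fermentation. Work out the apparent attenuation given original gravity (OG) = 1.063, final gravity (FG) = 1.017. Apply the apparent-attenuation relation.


AA = (OG − FG)/(OG − 1) · 100
AA = (1.063 − 1.017)/(1.063 − 1) · 100

73.0159 %


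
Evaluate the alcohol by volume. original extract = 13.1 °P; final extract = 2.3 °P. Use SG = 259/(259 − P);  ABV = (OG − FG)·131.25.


OG = 259/(259 − 13.1) = 1.0533
FG = 259/(259 − 2.3) = 1.0090
ABV = (1.0533 − 1.0090)·131.25

5.8162 % ABV


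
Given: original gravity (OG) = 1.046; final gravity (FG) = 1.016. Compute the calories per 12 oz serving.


ABW = (OG−FG)·131.25·0.79/FG;  °P = 259 − 259/SG (for OG→OE and FG→AE);  RE = 0.1808·OE + 0.8192·AE;  Cal = (6.9·ABW + 4·(RE−0.1))·FG·3.55
ABW = (1.046 − 1.016)·131.25·0.79/1.016 = 3.0616
OE = 259 − 259/1.046 = 11.3901 °P
AE = 259 − 259/1.016 = 4.0787 °P
RE = 0.1808·11.3901 + 0.8192·4.0787 = 5.4006 °P
Cal = (6.9·3.0616 + 4·(5.4006−0.1))·1.016·3.55

152.6680 kcal


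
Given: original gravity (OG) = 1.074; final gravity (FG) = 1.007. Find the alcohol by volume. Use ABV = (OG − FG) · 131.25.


ABV = (1.074 − 1.007) · 131.25

8.7938 % ABV


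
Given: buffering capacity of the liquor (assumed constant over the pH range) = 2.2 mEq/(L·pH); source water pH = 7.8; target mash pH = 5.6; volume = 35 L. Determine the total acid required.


acid = buffering capacity · (pH_source − pH_target) · V
acid = 2.2 · (7.8 − 5.6) · 35

169.4000 mEq


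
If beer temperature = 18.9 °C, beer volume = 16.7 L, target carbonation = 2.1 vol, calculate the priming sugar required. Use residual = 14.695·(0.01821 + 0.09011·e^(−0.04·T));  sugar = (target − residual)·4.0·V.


residual = 14.695·(0.01821 + 0.09011·e^(−0.04·18.9)) = 0.8893
sugar = (2.1 − 0.8893)·4.0·16.7

80.8717 g


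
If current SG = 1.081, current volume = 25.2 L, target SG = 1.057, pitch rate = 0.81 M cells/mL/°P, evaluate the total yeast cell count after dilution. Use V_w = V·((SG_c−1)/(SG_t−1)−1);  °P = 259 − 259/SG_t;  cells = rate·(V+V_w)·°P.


V_w = 25.2·((1.081−1)/(1.057−1)−1) = 10.6105
V_final = 25.2 + 10.6105 = 35.8105
°P = 259 − 259/1.057 = 13.9669
cells = 0.81·35.8105·13.9669

405.1309 billion cells


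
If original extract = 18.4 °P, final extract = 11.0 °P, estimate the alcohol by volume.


SG = 259/(259 − P);  ABV = (OG − FG)·131.25
OG = 259/(259 − 18.4) = 1.0765
FG = 259/(259 − 11.0) = 1.0444
ABV = (1.0765 − 1.0444)·131.25

4.2158 % ABV


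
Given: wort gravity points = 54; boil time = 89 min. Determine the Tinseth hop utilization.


U = 1.65·0.000125^(GP/1000) · (1 − e^(−0.04·t))/4.15
bigness = 1.65·0.000125^(54/1000) = 1.0156
boil_factor = (1 − e^(−0.04·89))/4.15 = 0.2341
U = 1.0156 · 0.2341

0.2378


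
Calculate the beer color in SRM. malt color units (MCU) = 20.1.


SRM = 1.4922 · MCU^0.6859
SRM = 1.4922 · 20.1^0.6859

11.6866 SRM


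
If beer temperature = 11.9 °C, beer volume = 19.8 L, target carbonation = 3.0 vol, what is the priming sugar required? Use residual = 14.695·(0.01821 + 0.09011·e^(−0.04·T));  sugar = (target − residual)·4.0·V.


residual = 14.695·(0.01821 + 0.09011·e^(−0.04·11.9)) = 1.0903
sugar = (3.0 − 1.0903)·4.0·19.8

151.2520 g


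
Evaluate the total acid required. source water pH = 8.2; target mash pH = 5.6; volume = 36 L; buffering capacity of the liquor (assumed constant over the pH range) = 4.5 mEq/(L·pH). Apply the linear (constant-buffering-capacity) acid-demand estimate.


acid = buffering capacity · (pH_source − pH_target) · V
acid = 4.5 · (8.2 − 5.6) · 36

421.2000 mEq


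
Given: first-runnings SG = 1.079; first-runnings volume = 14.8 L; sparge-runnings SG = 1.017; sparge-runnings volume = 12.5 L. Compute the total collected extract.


total = Σ (SG_i − 1)·1000·V_i
first = (1.079 − 1)·1000·14.8 = 1169.2000
sparge = (1.017 − 1)·1000·12.5 = 212.5000
total = 1169.2000 + 212.5000

1381.7000 gravity·L


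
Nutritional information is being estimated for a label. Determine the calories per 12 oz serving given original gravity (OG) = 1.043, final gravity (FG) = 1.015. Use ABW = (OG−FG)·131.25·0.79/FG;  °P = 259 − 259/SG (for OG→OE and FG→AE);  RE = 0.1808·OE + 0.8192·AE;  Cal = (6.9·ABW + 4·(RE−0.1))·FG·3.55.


ABW = (1.043 − 1.015)·131.25·0.79/1.015 = 2.8603
OE = 259 − 259/1.043 = 10.6779 °P
AE = 259 − 259/1.015 = 3.8276 °P
RE = 0.1808·10.6779 + 0.8192·3.8276 = 5.0661 °P
Cal = (6.9·2.8603 + 4·(5.0661−0.1))·1.015·3.55

142.6917 kcal


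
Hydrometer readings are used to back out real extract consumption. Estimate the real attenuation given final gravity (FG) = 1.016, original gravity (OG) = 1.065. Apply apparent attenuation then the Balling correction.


AA = (OG−FG)/(OG−1)·100;  RA = AA·0.8192
AA = (1.065 − 1.016)/(1.065 − 1)·100 = 75.3846
RA = 75.3846·0.8192

61.7551 %


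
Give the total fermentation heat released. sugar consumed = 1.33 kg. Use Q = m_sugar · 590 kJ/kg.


Q = 1.33 · 590

784.7000 kJ


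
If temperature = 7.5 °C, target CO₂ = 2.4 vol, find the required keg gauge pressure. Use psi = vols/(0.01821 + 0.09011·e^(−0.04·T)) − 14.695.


psi = 2.4/(0.01821 + 0.09011·e^(−0.04·7.5)) − 14.695

13.5519 psi


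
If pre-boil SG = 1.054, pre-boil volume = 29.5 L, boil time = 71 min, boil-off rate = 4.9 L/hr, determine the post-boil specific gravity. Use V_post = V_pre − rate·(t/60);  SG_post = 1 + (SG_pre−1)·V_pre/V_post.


V_post = 29.5 − 4.9·(71/60) = 23.7017
SG_post = 1 + (1.054 − 1)·29.5/23.7017

1.0672


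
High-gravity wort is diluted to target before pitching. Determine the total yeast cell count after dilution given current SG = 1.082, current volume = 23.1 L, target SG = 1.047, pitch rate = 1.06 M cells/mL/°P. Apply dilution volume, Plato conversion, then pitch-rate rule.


V_w = V·((SG_c−1)/(SG_t−1)−1);  °P = 259 − 259/SG_t;  cells = rate·(V+V_w)·°P
V_w = 23.1·((1.082−1)/(1.047−1)−1) = 17.2021
V_final = 23.1 + 17.2021 = 40.3021
°P = 259 − 259/1.047 = 11.6266
cells = 1.06·40.3021·11.6266

496.6893 billion cells


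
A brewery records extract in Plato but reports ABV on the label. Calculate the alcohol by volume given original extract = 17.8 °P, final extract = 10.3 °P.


SG = 259/(259 − P);  ABV = (OG − FG)·131.25
OG = 259/(259 − 17.8) = 1.0738
FG = 259/(259 − 10.3) = 1.0414
ABV = (1.0738 − 1.0414)·131.25

4.2502 % ABV


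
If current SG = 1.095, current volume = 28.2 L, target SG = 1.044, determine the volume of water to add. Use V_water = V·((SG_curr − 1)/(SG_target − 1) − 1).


V_water = 28.2·((1.095 − 1)/(1.044 − 1) − 1)

32.6864 L


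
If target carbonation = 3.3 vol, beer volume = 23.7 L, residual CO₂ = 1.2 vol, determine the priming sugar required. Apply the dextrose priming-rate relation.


sugar = (target − residual)·4.0·V
sugar = (3.3 − 1.2)·4.0·23.7

199.0800 g


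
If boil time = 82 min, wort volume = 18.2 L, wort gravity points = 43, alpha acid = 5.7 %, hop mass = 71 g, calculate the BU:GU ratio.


U = 1.65·0.000125^(GP/1000)·(1−e^(−0.04t))/4.15;  IBU = (α/100)·m·U·1000/V;  BU:GU = IBU/GP
U = 1.65·0.000125^(43/1000)·(1−e^(−0.04·82))/4.15 = 0.2600
IBU = (5.7/100)·71·0.2600·1000/18.2 = 57.8106
BU:GU = 57.8106/43

1.3444


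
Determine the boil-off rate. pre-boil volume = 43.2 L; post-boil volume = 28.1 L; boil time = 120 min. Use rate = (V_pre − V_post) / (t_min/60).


rate = (43.2 − 28.1) / (120/60)

7.5500 L/hr


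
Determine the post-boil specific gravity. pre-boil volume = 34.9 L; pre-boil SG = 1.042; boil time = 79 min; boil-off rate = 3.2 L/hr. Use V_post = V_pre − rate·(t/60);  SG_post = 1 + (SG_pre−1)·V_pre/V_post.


V_post = 34.9 − 3.2·(79/60) = 30.6867
SG_post = 1 + (1.042 − 1)·34.9/30.6867

1.0478


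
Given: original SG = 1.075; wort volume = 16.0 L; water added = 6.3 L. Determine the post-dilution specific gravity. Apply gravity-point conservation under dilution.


SG_new = 1 + (SG_old − 1)·V_old/(V_old + V_water)
pts = (1.075 − 1)·1000·16.0/(16.0 + 6.3) = 53.8117
SG_new = 1 + 53.8117/1000

1.0538


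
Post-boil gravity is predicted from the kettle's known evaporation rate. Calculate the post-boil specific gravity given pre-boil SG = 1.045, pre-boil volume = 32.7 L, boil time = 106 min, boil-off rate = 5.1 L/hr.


V_post = V_pre − rate·(t/60);  SG_post = 1 + (SG_pre−1)·V_pre/V_post
V_post = 32.7 − 5.1·(106/60) = 23.6900
SG_post = 1 + (1.045 − 1)·32.7/23.6900

1.0621


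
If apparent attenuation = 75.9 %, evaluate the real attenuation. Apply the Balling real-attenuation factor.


RA = AA · 0.8192
RA = 75.9 · 0.8192

62.1773 %


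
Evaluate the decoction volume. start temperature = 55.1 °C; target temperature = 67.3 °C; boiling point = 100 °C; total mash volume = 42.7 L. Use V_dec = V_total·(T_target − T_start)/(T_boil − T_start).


V_dec = 42.7·(67.3 − 55.1)/(100 − 55.1)

11.6022 L


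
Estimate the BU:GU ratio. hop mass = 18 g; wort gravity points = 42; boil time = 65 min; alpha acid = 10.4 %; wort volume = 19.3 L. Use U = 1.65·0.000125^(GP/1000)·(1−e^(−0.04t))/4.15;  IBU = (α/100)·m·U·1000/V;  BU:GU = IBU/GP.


U = 1.65·0.000125^(42/1000)·(1−e^(−0.04·65))/4.15 = 0.2523
IBU = (10.4/100)·18·0.2523·1000/19.3 = 24.4758
BU:GU = 24.4758/42

0.5828


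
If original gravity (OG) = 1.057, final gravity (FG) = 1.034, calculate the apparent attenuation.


AA = (OG − FG)/(OG − 1) · 100
AA = (1.057 − 1.034)/(1.057 − 1) · 100

40.3509 %


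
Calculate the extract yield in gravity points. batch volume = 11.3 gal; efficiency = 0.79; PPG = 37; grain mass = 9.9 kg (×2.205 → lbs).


points = lbs × PPG × eff / vol
lbs = 9.9 × 2.205 = 21.8295
points = 21.8295 × 37 × 0.79 / 11.3

56.4669 points


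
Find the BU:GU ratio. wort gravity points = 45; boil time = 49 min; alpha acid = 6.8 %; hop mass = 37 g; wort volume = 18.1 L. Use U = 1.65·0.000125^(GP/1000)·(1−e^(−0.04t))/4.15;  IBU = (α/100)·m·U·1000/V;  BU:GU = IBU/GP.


U = 1.65·0.000125^(45/1000)·(1−e^(−0.04·49))/4.15 = 0.2280
IBU = (6.8/100)·37·0.2280·1000/18.1 = 31.6879
BU:GU = 31.6879/45

0.7042


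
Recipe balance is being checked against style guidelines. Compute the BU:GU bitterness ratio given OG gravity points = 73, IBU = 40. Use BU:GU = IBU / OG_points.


BU:GU = 40 / 73

0.5479


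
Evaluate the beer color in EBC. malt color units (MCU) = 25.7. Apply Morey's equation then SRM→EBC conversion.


SRM = 1.4922·MCU^0.6859;  EBC = SRM·1.97
SRM = 1.4922·25.7^0.6859 = 13.8325
EBC = 13.8325·1.97

27.2500 EBC


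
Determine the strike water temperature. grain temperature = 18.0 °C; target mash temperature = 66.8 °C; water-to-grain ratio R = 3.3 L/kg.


T_strike = (0.41/R)·(T_mash − T_grain) + T_mash
T_strike = (0.41/3.3)·(66.8 − 18.0) + 66.8

72.8630 °C


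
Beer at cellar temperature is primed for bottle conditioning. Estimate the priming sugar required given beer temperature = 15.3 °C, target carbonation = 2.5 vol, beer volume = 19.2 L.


residual = 14.695·(0.01821 + 0.09011·e^(−0.04·T));  sugar = (target − residual)·4.0·V
residual = 14.695·(0.01821 + 0.09011·e^(−0.04·15.3)) = 0.9856
sugar = (2.5 − 0.9856)·4.0·19.2

116.3024 g


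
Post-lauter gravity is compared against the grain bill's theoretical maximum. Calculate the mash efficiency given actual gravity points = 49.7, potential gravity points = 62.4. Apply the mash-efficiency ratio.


efficiency = actual / potential × 100
efficiency = 49.7 / 62.4 × 100

79.6474 %


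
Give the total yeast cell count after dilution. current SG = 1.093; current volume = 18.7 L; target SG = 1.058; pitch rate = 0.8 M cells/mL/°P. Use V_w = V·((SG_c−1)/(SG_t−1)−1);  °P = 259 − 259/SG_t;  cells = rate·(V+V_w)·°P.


V_w = 18.7·((1.093−1)/(1.058−1)−1) = 11.2845
V_final = 18.7 + 11.2845 = 29.9845
°P = 259 − 259/1.058 = 14.1985
cells = 0.8·29.9845·14.1985

340.5874 billion cells


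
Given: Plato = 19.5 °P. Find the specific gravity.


SG = 259/(259 − P)
SG = 259/(259 − 19.5)

1.0814


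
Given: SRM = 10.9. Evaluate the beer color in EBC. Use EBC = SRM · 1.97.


EBC = 10.9 · 1.97

21.4730 EBC


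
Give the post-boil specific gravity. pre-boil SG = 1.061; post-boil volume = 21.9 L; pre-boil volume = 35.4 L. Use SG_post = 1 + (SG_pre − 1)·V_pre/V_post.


pts_pre = (1.061 − 1)·1000 = 61.0000
pts_post = 61.0000·35.4/21.9 = 98.6027
SG_post = 1 + 98.6027/1000

1.0986


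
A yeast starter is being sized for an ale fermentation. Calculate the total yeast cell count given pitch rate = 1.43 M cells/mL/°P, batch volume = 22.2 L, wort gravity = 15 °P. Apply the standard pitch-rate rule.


cells (billions) = rate · V_L · °P
cells = 1.43 · 22.2 · 15

476.1900 billion cells


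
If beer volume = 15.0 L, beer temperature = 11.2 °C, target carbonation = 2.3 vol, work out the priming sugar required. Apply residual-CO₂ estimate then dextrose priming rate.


residual = 14.695·(0.01821 + 0.09011·e^(−0.04·T));  sugar = (target − residual)·4.0·V
residual = 14.695·(0.01821 + 0.09011·e^(−0.04·11.2)) = 1.1136
sugar = (2.3 − 1.1136)·4.0·15.0

71.1833 g


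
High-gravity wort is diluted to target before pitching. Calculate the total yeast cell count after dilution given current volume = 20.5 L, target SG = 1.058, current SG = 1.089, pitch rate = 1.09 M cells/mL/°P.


V_w = V·((SG_c−1)/(SG_t−1)−1);  °P = 259 − 259/SG_t;  cells = rate·(V+V_w)·°P
V_w = 20.5·((1.089−1)/(1.058−1)−1) = 10.9569
V_final = 20.5 + 10.9569 = 31.4569
°P = 259 − 259/1.058 = 14.1985
cells = 1.09·31.4569·14.1985

486.8380 billion cells


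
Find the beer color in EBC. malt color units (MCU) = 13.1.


SRM = 1.4922·MCU^0.6859;  EBC = SRM·1.97
SRM = 1.4922·13.1^0.6859 = 8.7129
EBC = 8.7129·1.97

17.1644 EBC


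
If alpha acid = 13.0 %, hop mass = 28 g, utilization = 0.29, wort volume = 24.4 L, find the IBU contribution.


IBU = (α/100)·mass·U·1000 / V
IBU = (13.0/100)·28·0.29·1000 / 24.4

43.2623 IBU


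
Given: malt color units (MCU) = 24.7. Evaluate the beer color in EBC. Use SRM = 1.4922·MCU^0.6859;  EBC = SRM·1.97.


SRM = 1.4922·24.7^0.6859 = 13.4610
EBC = 13.4610·1.97

26.5182 EBC


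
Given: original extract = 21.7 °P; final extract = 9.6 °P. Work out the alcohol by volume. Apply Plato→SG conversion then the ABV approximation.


SG = 259/(259 − P);  ABV = (OG − FG)·131.25
OG = 259/(259 − 21.7) = 1.0914
FG = 259/(259 − 9.6) = 1.0385
ABV = (1.0914 − 1.0385)·131.25

6.9501 % ABV


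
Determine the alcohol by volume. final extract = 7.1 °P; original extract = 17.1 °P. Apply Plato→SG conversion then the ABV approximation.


SG = 259/(259 − P);  ABV = (OG − FG)·131.25
OG = 259/(259 − 17.1) = 1.0707
FG = 259/(259 − 7.1) = 1.0282
ABV = (1.0707 − 1.0282)·131.25

5.5787 % ABV


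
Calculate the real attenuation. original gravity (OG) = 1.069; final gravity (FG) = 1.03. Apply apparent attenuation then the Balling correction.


AA = (OG−FG)/(OG−1)·100;  RA = AA·0.8192
AA = (1.069 − 1.03)/(1.069 − 1)·100 = 56.5217
RA = 56.5217·0.8192

46.3026 %


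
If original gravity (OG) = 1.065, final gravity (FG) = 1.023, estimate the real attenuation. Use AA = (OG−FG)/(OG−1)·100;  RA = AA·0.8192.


AA = (1.065 − 1.023)/(1.065 − 1)·100 = 64.6154
RA = 64.6154·0.8192

52.9329 %


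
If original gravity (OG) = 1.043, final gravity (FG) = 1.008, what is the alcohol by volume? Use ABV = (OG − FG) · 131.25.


ABV = (1.043 − 1.008) · 131.25

4.5937 % ABV


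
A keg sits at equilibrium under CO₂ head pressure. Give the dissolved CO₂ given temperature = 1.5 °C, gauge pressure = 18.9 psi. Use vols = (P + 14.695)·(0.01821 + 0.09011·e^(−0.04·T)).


vols = (18.9 + 14.695)·(0.01821 + 0.09011·e^(−0.04·1.5))

3.4627 volumes


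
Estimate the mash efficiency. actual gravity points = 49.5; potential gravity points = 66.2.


efficiency = actual / potential × 100
efficiency = 49.5 / 66.2 × 100

74.7734 %


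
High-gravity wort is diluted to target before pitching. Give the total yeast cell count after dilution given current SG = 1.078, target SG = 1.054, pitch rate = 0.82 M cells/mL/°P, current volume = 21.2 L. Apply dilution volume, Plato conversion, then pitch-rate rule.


V_w = V·((SG_c−1)/(SG_t−1)−1);  °P = 259 − 259/SG_t;  cells = rate·(V+V_w)·°P
V_w = 21.2·((1.078−1)/(1.054−1)−1) = 9.4222
V_final = 21.2 + 9.4222 = 30.6222
°P = 259 − 259/1.054 = 13.2694
cells = 0.82·30.6222·13.2694

333.1988 billion cells


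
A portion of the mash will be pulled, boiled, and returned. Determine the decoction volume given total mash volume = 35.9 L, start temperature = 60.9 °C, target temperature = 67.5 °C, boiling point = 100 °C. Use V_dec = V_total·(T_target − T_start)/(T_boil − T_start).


V_dec = 35.9·(67.5 − 60.9)/(100 − 60.9)

6.0598 L


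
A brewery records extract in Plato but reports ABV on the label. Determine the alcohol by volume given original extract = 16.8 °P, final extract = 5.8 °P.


SG = 259/(259 − P);  ABV = (OG − FG)·131.25
OG = 259/(259 − 16.8) = 1.0694
FG = 259/(259 − 5.8) = 1.0229
ABV = (1.0694 − 1.0229)·131.25

6.0975 % ABV


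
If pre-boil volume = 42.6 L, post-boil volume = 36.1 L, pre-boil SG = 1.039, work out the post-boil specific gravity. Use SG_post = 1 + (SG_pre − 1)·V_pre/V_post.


pts_pre = (1.039 − 1)·1000 = 39.0000
pts_post = 39.0000·42.6/36.1 = 46.0222
SG_post = 1 + 46.0222/1000

1.0460


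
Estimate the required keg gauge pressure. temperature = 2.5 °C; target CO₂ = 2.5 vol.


psi = vols/(0.01821 + 0.09011·e^(−0.04·T)) − 14.695
psi = 2.5/(0.01821 + 0.09011·e^(−0.04·2.5)) − 14.695

10.3689 psi


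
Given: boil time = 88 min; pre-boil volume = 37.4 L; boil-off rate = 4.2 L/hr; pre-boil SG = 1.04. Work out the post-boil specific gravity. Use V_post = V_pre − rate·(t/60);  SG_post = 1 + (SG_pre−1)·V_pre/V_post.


V_post = 37.4 − 4.2·(88/60) = 31.2400
SG_post = 1 + (1.04 − 1)·37.4/31.2400

1.0479


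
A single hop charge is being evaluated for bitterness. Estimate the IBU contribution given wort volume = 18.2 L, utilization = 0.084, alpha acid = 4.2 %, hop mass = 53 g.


IBU = (α/100)·mass·U·1000 / V
IBU = (4.2/100)·53·0.084·1000 / 18.2

10.2738 IBU


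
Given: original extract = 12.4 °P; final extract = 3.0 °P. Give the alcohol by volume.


SG = 259/(259 − P);  ABV = (OG − FG)·131.25
OG = 259/(259 − 12.4) = 1.0503
FG = 259/(259 − 3.0) = 1.0117
ABV = (1.0503 − 1.0117)·131.25

5.0617 % ABV


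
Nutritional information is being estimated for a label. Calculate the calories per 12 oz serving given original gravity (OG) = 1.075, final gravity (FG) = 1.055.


ABW = (OG−FG)·131.25·0.79/FG;  °P = 259 − 259/SG (for OG→OE and FG→AE);  RE = 0.1808·OE + 0.8192·AE;  Cal = (6.9·ABW + 4·(RE−0.1))·FG·3.55
ABW = (1.075 − 1.055)·131.25·0.79/1.055 = 1.9656
OE = 259 − 259/1.075 = 18.0698 °P
AE = 259 − 259/1.055 = 13.5024 °P
RE = 0.1808·18.0698 + 0.8192·13.5024 = 14.3282 °P
Cal = (6.9·1.9656 + 4·(14.3282−0.1))·1.055·3.55

263.9485 kcal


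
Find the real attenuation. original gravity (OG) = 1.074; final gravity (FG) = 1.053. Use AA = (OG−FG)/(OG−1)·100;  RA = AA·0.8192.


AA = (1.074 − 1.053)/(1.074 − 1)·100 = 28.3784
RA = 28.3784·0.8192

23.2476 %


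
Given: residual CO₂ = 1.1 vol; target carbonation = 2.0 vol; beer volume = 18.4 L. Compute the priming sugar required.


sugar = (target − residual)·4.0·V
sugar = (2.0 − 1.1)·4.0·18.4

66.2400 g


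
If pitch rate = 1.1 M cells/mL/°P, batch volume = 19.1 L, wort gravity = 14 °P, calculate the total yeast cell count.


cells (billions) = rate · V_L · °P
cells = 1.1 · 19.1 · 14

294.1400 billion cells


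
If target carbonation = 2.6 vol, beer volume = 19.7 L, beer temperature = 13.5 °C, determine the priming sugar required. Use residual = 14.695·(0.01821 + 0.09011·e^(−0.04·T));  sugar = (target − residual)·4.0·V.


residual = 14.695·(0.01821 + 0.09011·e^(−0.04·13.5)) = 1.0393
sugar = (2.6 − 1.0393)·4.0·19.7

122.9870 g


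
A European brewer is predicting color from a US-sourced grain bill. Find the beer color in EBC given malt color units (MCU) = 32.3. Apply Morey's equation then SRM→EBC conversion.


SRM = 1.4922·MCU^0.6859;  EBC = SRM·1.97
SRM = 1.4922·32.3^0.6859 = 16.1804
EBC = 16.1804·1.97

31.8754 EBC


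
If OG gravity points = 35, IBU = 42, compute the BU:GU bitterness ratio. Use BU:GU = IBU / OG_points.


BU:GU = 42 / 35

1.2000


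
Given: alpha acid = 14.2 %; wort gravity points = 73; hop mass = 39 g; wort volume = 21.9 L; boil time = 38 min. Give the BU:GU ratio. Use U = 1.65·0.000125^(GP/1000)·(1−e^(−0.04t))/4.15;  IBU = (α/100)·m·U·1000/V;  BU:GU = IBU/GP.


U = 1.65·0.000125^(73/1000)·(1−e^(−0.04·38))/4.15 = 0.1612
IBU = (14.2/100)·39·0.1612·1000/21.9 = 40.7596
BU:GU = 40.7596/73

0.5584


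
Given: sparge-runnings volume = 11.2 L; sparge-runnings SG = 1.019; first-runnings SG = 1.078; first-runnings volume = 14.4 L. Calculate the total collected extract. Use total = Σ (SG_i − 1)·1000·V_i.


first = (1.078 − 1)·1000·14.4 = 1123.2000
sparge = (1.019 − 1)·1000·11.2 = 212.8000
total = 1123.2000 + 212.8000

1336.0000 gravity·L


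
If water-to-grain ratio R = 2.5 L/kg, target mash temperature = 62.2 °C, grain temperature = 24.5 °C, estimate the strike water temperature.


T_strike = (0.41/R)·(T_mash − T_grain) + T_mash
T_strike = (0.41/2.5)·(62.2 − 24.5) + 62.2

68.3828 °C


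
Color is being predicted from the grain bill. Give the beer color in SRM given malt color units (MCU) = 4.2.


SRM = 1.4922 · MCU^0.6859
SRM = 1.4922 · 4.2^0.6859

3.9931 SRM


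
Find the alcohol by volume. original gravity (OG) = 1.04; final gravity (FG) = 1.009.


ABV = (OG − FG) · 131.25
ABV = (1.04 − 1.009) · 131.25

4.0688 % ABV


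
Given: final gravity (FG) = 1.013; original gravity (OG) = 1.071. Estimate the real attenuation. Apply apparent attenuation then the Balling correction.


AA = (OG−FG)/(OG−1)·100;  RA = AA·0.8192
AA = (1.071 − 1.013)/(1.071 − 1)·100 = 81.6901
RA = 81.6901·0.8192

66.9206 %


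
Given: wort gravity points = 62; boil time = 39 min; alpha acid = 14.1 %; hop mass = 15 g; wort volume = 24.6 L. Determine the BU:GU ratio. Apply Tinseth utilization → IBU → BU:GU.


U = 1.65·0.000125^(GP/1000)·(1−e^(−0.04t))/4.15;  IBU = (α/100)·m·U·1000/V;  BU:GU = IBU/GP
U = 1.65·0.000125^(62/1000)·(1−e^(−0.04·39))/4.15 = 0.1799
IBU = (14.1/100)·15·0.1799·1000/24.6 = 15.4658
BU:GU = 15.4658/62

0.2494


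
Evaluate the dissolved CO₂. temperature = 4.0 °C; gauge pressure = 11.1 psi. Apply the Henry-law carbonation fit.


vols = (P + 14.695)·(0.01821 + 0.09011·e^(−0.04·T))
vols = (11.1 + 14.695)·(0.01821 + 0.09011·e^(−0.04·4.0))

2.4504 volumes


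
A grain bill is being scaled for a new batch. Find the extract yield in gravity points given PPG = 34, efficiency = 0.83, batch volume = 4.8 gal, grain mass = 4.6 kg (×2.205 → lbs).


points = lbs × PPG × eff / vol
lbs = 4.6 × 2.205 = 10.1430
points = 10.1430 × 34 × 0.83 / 4.8

59.6324 points


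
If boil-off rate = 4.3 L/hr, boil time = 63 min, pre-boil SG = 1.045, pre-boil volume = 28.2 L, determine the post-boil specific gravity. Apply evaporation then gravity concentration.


V_post = V_pre − rate·(t/60);  SG_post = 1 + (SG_pre−1)·V_pre/V_post
V_post = 28.2 − 4.3·(63/60) = 23.6850
SG_post = 1 + (1.045 − 1)·28.2/23.6850

1.0536


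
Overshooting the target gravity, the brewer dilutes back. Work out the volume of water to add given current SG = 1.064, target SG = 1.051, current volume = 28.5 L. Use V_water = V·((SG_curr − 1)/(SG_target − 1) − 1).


V_water = 28.5·((1.064 − 1)/(1.051 − 1) − 1)

7.2647 L


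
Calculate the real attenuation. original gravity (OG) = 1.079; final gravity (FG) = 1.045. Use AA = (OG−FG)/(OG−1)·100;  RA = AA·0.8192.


AA = (1.079 − 1.045)/(1.079 − 1)·100 = 43.0380
RA = 43.0380·0.8192

35.2567 %


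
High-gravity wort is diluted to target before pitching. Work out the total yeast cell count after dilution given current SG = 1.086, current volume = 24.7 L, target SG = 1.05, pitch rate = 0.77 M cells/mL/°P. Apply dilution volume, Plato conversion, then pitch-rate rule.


V_w = V·((SG_c−1)/(SG_t−1)−1);  °P = 259 − 259/SG_t;  cells = rate·(V+V_w)·°P
V_w = 24.7·((1.086−1)/(1.05−1)−1) = 17.7840
V_final = 24.7 + 17.7840 = 42.4840
°P = 259 − 259/1.05 = 12.3333
cells = 0.77·42.4840·12.3333

403.4564 billion cells


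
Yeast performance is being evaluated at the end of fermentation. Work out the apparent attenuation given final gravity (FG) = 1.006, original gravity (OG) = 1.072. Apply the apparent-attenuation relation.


AA = (OG − FG)/(OG − 1) · 100
AA = (1.072 − 1.006)/(1.072 − 1) · 100

91.6667 %


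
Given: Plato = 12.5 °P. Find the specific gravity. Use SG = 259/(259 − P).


SG = 259/(259 − 12.5)

1.0507


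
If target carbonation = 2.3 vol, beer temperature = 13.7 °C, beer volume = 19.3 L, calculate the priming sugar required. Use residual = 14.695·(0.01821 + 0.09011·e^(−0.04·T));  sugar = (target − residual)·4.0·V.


residual = 14.695·(0.01821 + 0.09011·e^(−0.04·13.7)) = 1.0331
sugar = (2.3 − 1.0331)·4.0·19.3

97.8044 g


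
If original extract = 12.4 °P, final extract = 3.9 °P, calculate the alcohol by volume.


SG = 259/(259 − P);  ABV = (OG − FG)·131.25
OG = 259/(259 − 12.4) = 1.0503
FG = 259/(259 − 3.9) = 1.0153
ABV = (1.0503 − 1.0153)·131.25

4.5932 % ABV


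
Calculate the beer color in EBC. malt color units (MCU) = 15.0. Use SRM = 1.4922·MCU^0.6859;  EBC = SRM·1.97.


SRM = 1.4922·15.0^0.6859 = 9.5611
EBC = 9.5611·1.97

18.8354 EBC


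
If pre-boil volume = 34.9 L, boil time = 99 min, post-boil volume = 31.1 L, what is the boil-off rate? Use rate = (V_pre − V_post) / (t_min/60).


rate = (34.9 − 31.1) / (99/60)

2.3030 L/hr


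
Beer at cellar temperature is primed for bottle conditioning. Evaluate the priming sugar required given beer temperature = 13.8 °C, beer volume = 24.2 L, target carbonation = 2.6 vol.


residual = 14.695·(0.01821 + 0.09011·e^(−0.04·T));  sugar = (target − residual)·4.0·V
residual = 14.695·(0.01821 + 0.09011·e^(−0.04·13.8)) = 1.0300
sugar = (2.6 − 1.0300)·4.0·24.2

151.9714 g


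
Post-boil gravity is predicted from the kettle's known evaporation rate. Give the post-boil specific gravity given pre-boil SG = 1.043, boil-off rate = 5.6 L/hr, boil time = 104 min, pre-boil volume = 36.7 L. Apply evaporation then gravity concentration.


V_post = V_pre − rate·(t/60);  SG_post = 1 + (SG_pre−1)·V_pre/V_post
V_post = 36.7 − 5.6·(104/60) = 26.9933
SG_post = 1 + (1.043 − 1)·36.7/26.9933

1.0585


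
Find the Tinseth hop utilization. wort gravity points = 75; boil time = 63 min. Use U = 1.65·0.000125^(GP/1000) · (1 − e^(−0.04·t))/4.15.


bigness = 1.65·0.000125^(75/1000) = 0.8409
boil_factor = (1 − e^(−0.04·63))/4.15 = 0.2216
U = 0.8409 · 0.2216

0.1863


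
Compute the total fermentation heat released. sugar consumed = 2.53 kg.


Q = m_sugar · 590 kJ/kg
Q = 2.53 · 590

1492.7000 kJ


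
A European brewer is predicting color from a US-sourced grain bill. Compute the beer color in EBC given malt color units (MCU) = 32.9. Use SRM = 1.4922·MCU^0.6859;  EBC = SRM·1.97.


SRM = 1.4922·32.9^0.6859 = 16.3860
EBC = 16.3860·1.97

32.2803 EBC


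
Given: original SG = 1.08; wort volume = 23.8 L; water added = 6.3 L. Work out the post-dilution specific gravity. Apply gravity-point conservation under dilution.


SG_new = 1 + (SG_old − 1)·V_old/(V_old + V_water)
pts = (1.08 − 1)·1000·23.8/(23.8 + 6.3) = 63.2558
SG_new = 1 + 63.2558/1000

1.0633


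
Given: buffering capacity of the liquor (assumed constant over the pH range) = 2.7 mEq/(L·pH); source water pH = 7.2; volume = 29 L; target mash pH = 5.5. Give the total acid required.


acid = buffering capacity · (pH_source − pH_target) · V
acid = 2.7 · (7.2 − 5.5) · 29

133.1100 mEq


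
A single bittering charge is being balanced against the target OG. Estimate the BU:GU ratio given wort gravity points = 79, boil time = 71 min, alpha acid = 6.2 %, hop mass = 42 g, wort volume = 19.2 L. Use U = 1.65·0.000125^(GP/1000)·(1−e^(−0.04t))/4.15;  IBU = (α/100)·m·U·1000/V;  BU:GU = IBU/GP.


U = 1.65·0.000125^(79/1000)·(1−e^(−0.04·71))/4.15 = 0.1841
IBU = (6.2/100)·42·0.1841·1000/19.2 = 24.9624
BU:GU = 24.9624/79

0.3160


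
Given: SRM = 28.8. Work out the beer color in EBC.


EBC = SRM · 1.97
EBC = 28.8 · 1.97

56.7360 EBC


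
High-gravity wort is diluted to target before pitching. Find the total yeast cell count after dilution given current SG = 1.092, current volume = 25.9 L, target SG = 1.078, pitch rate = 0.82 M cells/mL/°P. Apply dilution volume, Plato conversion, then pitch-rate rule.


V_w = V·((SG_c−1)/(SG_t−1)−1);  °P = 259 − 259/SG_t;  cells = rate·(V+V_w)·°P
V_w = 25.9·((1.092−1)/(1.078−1)−1) = 4.6487
V_final = 25.9 + 4.6487 = 30.5487
°P = 259 − 259/1.078 = 18.7403
cells = 0.82·30.5487·18.7403

469.4425 billion cells


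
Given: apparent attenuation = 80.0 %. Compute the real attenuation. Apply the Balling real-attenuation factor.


RA = AA · 0.8192
RA = 80.0 · 0.8192

65.5360 %


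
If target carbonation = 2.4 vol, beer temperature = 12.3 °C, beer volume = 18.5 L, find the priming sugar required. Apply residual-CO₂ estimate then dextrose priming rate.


residual = 14.695·(0.01821 + 0.09011·e^(−0.04·T));  sugar = (target − residual)·4.0·V
residual = 14.695·(0.01821 + 0.09011·e^(−0.04·12.3)) = 1.0772
sugar = (2.4 − 1.0772)·4.0·18.5

97.8876 g


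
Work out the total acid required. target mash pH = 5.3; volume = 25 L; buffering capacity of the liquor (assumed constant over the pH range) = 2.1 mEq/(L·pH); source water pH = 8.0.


acid = buffering capacity · (pH_source − pH_target) · V
acid = 2.1 · (8.0 − 5.3) · 25

141.7500 mEq


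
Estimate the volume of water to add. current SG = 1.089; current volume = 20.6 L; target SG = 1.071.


V_water = V·((SG_curr − 1)/(SG_target − 1) − 1)
V_water = 20.6·((1.089 − 1)/(1.071 − 1) − 1)

5.2225 L


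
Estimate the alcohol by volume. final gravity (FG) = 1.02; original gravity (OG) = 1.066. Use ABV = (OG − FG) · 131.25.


ABV = (1.066 − 1.02) · 131.25

6.0375 % ABV


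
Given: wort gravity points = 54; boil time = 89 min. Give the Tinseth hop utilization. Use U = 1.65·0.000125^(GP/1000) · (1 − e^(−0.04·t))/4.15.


bigness = 1.65·0.000125^(54/1000) = 1.0156
boil_factor = (1 − e^(−0.04·89))/4.15 = 0.2341
U = 1.0156 · 0.2341

0.2378


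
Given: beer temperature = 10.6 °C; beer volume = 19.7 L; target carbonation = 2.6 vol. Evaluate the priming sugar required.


residual = 14.695·(0.01821 + 0.09011·e^(−0.04·T));  sugar = (target − residual)·4.0·V
residual = 14.695·(0.01821 + 0.09011·e^(−0.04·10.6)) = 1.1342
sugar = (2.6 − 1.1342)·4.0·19.7

115.5080 g


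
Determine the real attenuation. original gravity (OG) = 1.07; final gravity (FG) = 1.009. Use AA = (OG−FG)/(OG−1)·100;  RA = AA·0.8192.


AA = (1.07 − 1.009)/(1.07 − 1)·100 = 87.1429
RA = 87.1429·0.8192

71.3874 %


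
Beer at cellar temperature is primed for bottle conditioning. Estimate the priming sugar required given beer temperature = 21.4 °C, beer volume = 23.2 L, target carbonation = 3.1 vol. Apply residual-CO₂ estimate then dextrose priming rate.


residual = 14.695·(0.01821 + 0.09011·e^(−0.04·T));  sugar = (target − residual)·4.0·V
residual = 14.695·(0.01821 + 0.09011·e^(−0.04·21.4)) = 0.8302
sugar = (3.1 − 0.8302)·4.0·23.2

210.6394 g


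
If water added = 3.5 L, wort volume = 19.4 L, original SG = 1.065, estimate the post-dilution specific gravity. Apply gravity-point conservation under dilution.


SG_new = 1 + (SG_old − 1)·V_old/(V_old + V_water)
pts = (1.065 − 1)·1000·19.4/(19.4 + 3.5) = 55.0655
SG_new = 1 + 55.0655/1000

1.0551


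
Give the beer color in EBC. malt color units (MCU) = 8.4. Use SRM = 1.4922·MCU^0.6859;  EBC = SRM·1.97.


SRM = 1.4922·8.4^0.6859 = 6.4238
EBC = 6.4238·1.97

12.6548 EBC


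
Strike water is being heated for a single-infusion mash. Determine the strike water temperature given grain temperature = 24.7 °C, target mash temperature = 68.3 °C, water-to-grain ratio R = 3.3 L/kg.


T_strike = (0.41/R)·(T_mash − T_grain) + T_mash
T_strike = (0.41/3.3)·(68.3 − 24.7) + 68.3

73.7170 °C
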